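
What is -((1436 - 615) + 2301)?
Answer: -3122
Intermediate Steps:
-((1436 - 615) + 2301) = -(821 + 2301) = -1*3122 = -3122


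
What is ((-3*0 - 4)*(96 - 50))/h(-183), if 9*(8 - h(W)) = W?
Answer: -552/85 ≈ -6.4941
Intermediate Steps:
h(W) = 8 - W/9
((-3*0 - 4)*(96 - 50))/h(-183) = ((-3*0 - 4)*(96 - 50))/(8 - 1/9*(-183)) = ((0 - 4)*46)/(8 + 61/3) = (-4*46)/(85/3) = -184*3/85 = -552/85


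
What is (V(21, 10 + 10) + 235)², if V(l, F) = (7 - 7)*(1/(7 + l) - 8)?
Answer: 55225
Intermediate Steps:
V(l, F) = 0 (V(l, F) = 0*(-8 + 1/(7 + l)) = 0)
(V(21, 10 + 10) + 235)² = (0 + 235)² = 235² = 55225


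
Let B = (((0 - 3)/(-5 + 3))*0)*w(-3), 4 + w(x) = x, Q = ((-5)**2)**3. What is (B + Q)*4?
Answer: 62500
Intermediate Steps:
Q = 15625 (Q = 25**3 = 15625)
w(x) = -4 + x
B = 0 (B = (((0 - 3)/(-5 + 3))*0)*(-4 - 3) = (-3/(-2)*0)*(-7) = (-3*(-1/2)*0)*(-7) = ((3/2)*0)*(-7) = 0*(-7) = 0)
(B + Q)*4 = (0 + 15625)*4 = 15625*4 = 62500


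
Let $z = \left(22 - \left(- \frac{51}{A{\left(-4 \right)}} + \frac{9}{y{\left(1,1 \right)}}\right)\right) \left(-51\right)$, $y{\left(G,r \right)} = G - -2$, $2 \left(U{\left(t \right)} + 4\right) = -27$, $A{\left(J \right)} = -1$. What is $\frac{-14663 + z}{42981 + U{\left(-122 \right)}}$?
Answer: $- \frac{26062}{85927} \approx -0.3033$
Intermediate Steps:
$U{\left(t \right)} = - \frac{35}{2}$ ($U{\left(t \right)} = -4 + \frac{1}{2} \left(-27\right) = -4 - \frac{27}{2} = - \frac{35}{2}$)
$y{\left(G,r \right)} = 2 + G$ ($y{\left(G,r \right)} = G + 2 = 2 + G$)
$z = 1632$ ($z = \left(22 - \left(51 + \frac{9}{2 + 1}\right)\right) \left(-51\right) = \left(22 - \left(51 + \frac{9}{3}\right)\right) \left(-51\right) = \left(22 - 54\right) \left(-51\right) = \left(-32\right) \left(-51\right) = 1632$)
$\frac{-14663 + z}{42981 + U{\left(-122 \right)}} = \frac{-14663 + 1632}{42981 - \frac{35}{2}} = - \frac{13031}{\frac{85927}{2}} = \left(-13031\right) \frac{2}{85927} = - \frac{26062}{85927}$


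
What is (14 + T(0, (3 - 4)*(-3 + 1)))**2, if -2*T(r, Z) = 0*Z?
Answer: 196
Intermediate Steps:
T(r, Z) = 0 (T(r, Z) = -0*Z = -1/2*0 = 0)
(14 + T(0, (3 - 4)*(-3 + 1)))**2 = (14 + 0)**2 = 14**2 = 196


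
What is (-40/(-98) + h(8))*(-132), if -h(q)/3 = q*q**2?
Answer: 9932208/49 ≈ 2.0270e+5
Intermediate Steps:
h(q) = -3*q**3 (h(q) = -3*q*q**2 = -3*q**3)
(-40/(-98) + h(8))*(-132) = (-40/(-98) - 3*8**3)*(-132) = (-40*(-1/98) - 3*512)*(-132) = (20/49 - 1536)*(-132) = -75244/49*(-132) = 9932208/49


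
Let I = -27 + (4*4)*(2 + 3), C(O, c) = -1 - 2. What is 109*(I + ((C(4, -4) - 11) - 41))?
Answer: -218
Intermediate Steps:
C(O, c) = -3
I = 53 (I = -27 + 16*5 = -27 + 80 = 53)
109*(I + ((C(4, -4) - 11) - 41)) = 109*(53 + ((-3 - 11) - 41)) = 109*(53 + (-14 - 41)) = 109*(53 - 55) = 109*(-2) = -218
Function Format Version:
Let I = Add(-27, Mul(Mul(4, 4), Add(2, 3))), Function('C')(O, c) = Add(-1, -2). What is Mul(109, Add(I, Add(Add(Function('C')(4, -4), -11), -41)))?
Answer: -218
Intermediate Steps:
Function('C')(O, c) = -3
I = 53 (I = Add(-27, Mul(16, 5)) = Add(-27, 80) = 53)
Mul(109, Add(I, Add(Add(Function('C')(4, -4), -11), -41))) = Mul(109, Add(53, Add(Add(-3, -11), -41))) = Mul(109, Add(53, Add(-14, -41))) = Mul(109, Add(53, -55)) = Mul(109, -2) = -218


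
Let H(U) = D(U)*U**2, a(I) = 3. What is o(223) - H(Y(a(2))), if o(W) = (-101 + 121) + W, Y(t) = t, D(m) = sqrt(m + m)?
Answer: 243 - 9*sqrt(6) ≈ 220.95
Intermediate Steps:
D(m) = sqrt(2)*sqrt(m) (D(m) = sqrt(2*m) = sqrt(2)*sqrt(m))
o(W) = 20 + W
H(U) = sqrt(2)*U**(5/2) (H(U) = (sqrt(2)*sqrt(U))*U**2 = sqrt(2)*U**(5/2))
o(223) - H(Y(a(2))) = (20 + 223) - sqrt(2)*3**(5/2) = 243 - sqrt(2)*9*sqrt(3) = 243 - 9*sqrt(6)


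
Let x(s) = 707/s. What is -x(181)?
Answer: -707/181 ≈ -3.9061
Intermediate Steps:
-x(181) = -707/181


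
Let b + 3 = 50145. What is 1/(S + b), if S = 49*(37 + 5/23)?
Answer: 23/1195210 ≈ 1.9243e-5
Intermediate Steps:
b = 50142 (b = -3 + 50145 = 50142)
S = 41944/23 (S = 49*(37 + 5*(1/23)) = 49*(37 + 5/23) = 49*(856/23) = 41944/23 ≈ 1823.7)
1/(S + b) = 1/(41944/23 + 50142) = 1/(1195210/23) = 23/1195210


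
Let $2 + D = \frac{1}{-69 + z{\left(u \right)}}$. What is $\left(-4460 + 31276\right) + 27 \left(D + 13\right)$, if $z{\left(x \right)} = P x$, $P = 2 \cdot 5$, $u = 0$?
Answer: $\frac{623590}{23} \approx 27113.0$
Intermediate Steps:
$P = 10$
$z{\left(x \right)} = 10 x$
$D = - \frac{139}{69}$ ($D = -2 + \frac{1}{-69 + 10 \cdot 0} = -2 + \frac{1}{-69 + 0} = -2 + \frac{1}{-69} = -2 - \frac{1}{69} = - \frac{139}{69} \approx -2.0145$)
$\left(-4460 + 31276\right) + 27 \left(D + 13\right) = \left(-4460 + 31276\right) + 27 \left(- \frac{139}{69} + 13\right) = 26816 + 27 \cdot \frac{758}{69} = 26816 + \frac{6822}{23} = \frac{623590}{23}$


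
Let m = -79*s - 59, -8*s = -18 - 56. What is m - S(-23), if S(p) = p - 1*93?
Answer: -2695/4 ≈ -673.75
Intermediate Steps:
s = 37/4 (s = -(-18 - 56)/8 = -⅛*(-74) = 37/4 ≈ 9.2500)
m = -3159/4 (m = -79*37/4 - 59 = -2923/4 - 59 = -3159/4 ≈ -789.75)
S(p) = -93 + p (S(p) = p - 93 = -93 + p)
m - S(-23) = -3159/4 - (-93 - 23) = -3159/4 - 1*(-116) = -3159/4 + 116 = -2695/4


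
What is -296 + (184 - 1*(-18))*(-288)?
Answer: -58472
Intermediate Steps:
-296 + (184 - 1*(-18))*(-288) = -296 + (184 + 18)*(-288) = -296 + 202*(-288) = -296 - 58176 = -58472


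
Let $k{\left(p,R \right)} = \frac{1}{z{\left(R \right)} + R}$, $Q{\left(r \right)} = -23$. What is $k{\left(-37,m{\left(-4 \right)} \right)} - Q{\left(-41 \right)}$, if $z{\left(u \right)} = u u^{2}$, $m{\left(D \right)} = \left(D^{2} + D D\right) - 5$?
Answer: $\frac{453331}{19710} \approx 23.0$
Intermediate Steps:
$m{\left(D \right)} = -5 + 2 D^{2}$ ($m{\left(D \right)} = \left(D^{2} + D^{2}\right) - 5 = 2 D^{2} - 5 = -5 + 2 D^{2}$)
$z{\left(u \right)} = u^{3}$
$k{\left(p,R \right)} = \frac{1}{R + R^{3}}$ ($k{\left(p,R \right)} = \frac{1}{R^{3} + R} = \frac{1}{R + R^{3}}$)
$k{\left(-37,m{\left(-4 \right)} \right)} - Q{\left(-41 \right)} = \frac{1}{\left(-5 + 2 \left(-4\right)^{2}\right) + \left(-5 + 2 \left(-4\right)^{2}\right)^{3}} - -23 = \frac{1}{\left(-5 + 2 \cdot 16\right) + \left(-5 + 2 \cdot 16\right)^{3}} + 23 = \frac{1}{\left(-5 + 32\right) + \left(-5 + 32\right)^{3}} + 23 = \frac{1}{27 + 27^{3}} + 23 = \frac{1}{27 + 19683} + 23 = \frac{1}{19710} + 23 = \frac{453331}{19710}$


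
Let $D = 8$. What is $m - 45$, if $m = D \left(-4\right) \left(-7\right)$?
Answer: $179$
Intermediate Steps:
$m = 224$ ($m = 8 \left(-4\right) \left(-7\right) = \left(-32\right) \left(-7\right) = 224$)
$m - 45 = 224 - 45 = 179$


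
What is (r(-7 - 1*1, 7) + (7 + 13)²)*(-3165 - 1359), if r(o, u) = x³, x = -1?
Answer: -1805076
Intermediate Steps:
r(o, u) = -1 (r(o, u) = (-1)³ = -1)
(r(-7 - 1*1, 7) + (7 + 13)²)*(-3165 - 1359) = (-1 + (7 + 13)²)*(-3165 - 1359) = (-1 + 20²)*(-4524) = (-1 + 400)*(-4524) = 399*(-4524) = -1805076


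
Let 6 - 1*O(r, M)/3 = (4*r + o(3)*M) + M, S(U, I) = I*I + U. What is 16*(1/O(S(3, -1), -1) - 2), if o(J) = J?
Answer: -296/9 ≈ -32.889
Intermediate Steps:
S(U, I) = U + I**2 (S(U, I) = I**2 + U = U + I**2)
O(r, M) = 18 - 12*M - 12*r (O(r, M) = 18 - 3*((4*r + 3*M) + M) = 18 - 3*((3*M + 4*r) + M) = 18 - 3*(4*M + 4*r) = 18 + (-12*M - 12*r) = 18 - 12*M - 12*r)
16*(1/O(S(3, -1), -1) - 2) = 16*(1/(18 - 12*(-1) - 12*(3 + (-1)**2)) - 2) = 16*(1/(18 + 12 - 12*(3 + 1)) - 2) = 16*(1/(18 + 12 - 12*4) - 2) = 16*(1/(18 + 12 - 48) - 2) = 16*(1/(-18) - 2) = 16*(-1/18 - 2) = 16*(-37/18) = -296/9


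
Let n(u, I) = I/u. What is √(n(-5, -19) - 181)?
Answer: I*√4430/5 ≈ 13.312*I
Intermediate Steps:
√(n(-5, -19) - 181) = √(-19/(-5) - 181) = √(-19*(-⅕) - 181) = √(19/5 - 181) = √(-886/5) = I*√4430/5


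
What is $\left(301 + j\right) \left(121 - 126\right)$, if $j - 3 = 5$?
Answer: $-1545$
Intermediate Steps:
$j = 8$ ($j = 3 + 5 = 8$)
$\left(301 + j\right) \left(121 - 126\right) = \left(301 + 8\right) \left(121 - 126\right) = 309 \left(-5\right) = -1545$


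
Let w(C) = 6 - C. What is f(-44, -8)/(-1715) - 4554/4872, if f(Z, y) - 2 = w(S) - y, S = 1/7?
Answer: -1314561/1392580 ≈ -0.94398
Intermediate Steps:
S = ⅐ ≈ 0.14286
f(Z, y) = 55/7 - y (f(Z, y) = 2 + ((6 - 1*⅐) - y) = 2 + ((6 - ⅐) - y) = 2 + (41/7 - y) = 55/7 - y)
f(-44, -8)/(-1715) - 4554/4872 = (55/7 - 1*(-8))/(-1715) - 4554/4872 = (55/7 + 8)*(-1/1715) - 4554*1/4872 = (111/7)*(-1/1715) - 759/812 = -111/12005 - 759/812 = -1314561/1392580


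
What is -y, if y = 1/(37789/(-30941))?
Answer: 30941/37789 ≈ 0.81878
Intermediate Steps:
y = -30941/37789 (y = 1/(37789*(-1/30941)) = 1/(-37789/30941) = -30941/37789 ≈ -0.81878)
-y = -1*(-30941/37789) = 30941/37789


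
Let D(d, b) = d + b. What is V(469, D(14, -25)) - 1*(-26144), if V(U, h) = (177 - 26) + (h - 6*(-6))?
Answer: 26320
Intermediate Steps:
D(d, b) = b + d
V(U, h) = 187 + h (V(U, h) = 151 + (h + 36) = 151 + (36 + h) = 187 + h)
V(469, D(14, -25)) - 1*(-26144) = (187 + (-25 + 14)) - 1*(-26144) = (187 - 11) + 26144 = 176 + 26144 = 26320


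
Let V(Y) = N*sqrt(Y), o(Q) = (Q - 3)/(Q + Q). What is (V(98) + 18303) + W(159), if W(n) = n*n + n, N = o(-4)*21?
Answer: 43743 + 1029*sqrt(2)/8 ≈ 43925.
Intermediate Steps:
o(Q) = (-3 + Q)/(2*Q) (o(Q) = (-3 + Q)/((2*Q)) = (-3 + Q)*(1/(2*Q)) = (-3 + Q)/(2*Q))
N = 147/8 (N = ((1/2)*(-3 - 4)/(-4))*21 = ((1/2)*(-1/4)*(-7))*21 = (7/8)*21 = 147/8 ≈ 18.375)
V(Y) = 147*sqrt(Y)/8
W(n) = n + n**2 (W(n) = n**2 + n = n + n**2)
(V(98) + 18303) + W(159) = (147*sqrt(98)/8 + 18303) + 159*(1 + 159) = (147*(7*sqrt(2))/8 + 18303) + 159*160 = (1029*sqrt(2)/8 + 18303) + 25440 = (18303 + 1029*sqrt(2)/8) + 25440 = 43743 + 1029*sqrt(2)/8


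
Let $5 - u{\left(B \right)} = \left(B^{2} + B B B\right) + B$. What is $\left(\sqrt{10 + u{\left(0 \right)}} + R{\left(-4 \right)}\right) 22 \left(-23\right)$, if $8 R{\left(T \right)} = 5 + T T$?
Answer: $- \frac{5313}{4} - 506 \sqrt{15} \approx -3288.0$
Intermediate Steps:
$u{\left(B \right)} = 5 - B - B^{2} - B^{3}$ ($u{\left(B \right)} = 5 - \left(\left(B^{2} + B B B\right) + B\right) = 5 - \left(\left(B^{2} + B^{2} B\right) + B\right) = 5 - \left(\left(B^{2} + B^{3}\right) + B\right) = 5 - \left(B + B^{2} + B^{3}\right) = 5 - B - B^{2} - B^{3}$)
$R{\left(T \right)} = \frac{5}{8} + \frac{T^{2}}{8}$ ($R{\left(T \right)} = \frac{5 + T T}{8} = \frac{5 + T^{2}}{8} = \frac{5}{8} + \frac{T^{2}}{8}$)
$\left(\sqrt{10 + u{\left(0 \right)}} + R{\left(-4 \right)}\right) 22 \left(-23\right) = \left(\sqrt{10 - -5} + \left(\frac{5}{8} + \frac{\left(-4\right)^{2}}{8}\right)\right) 22 \left(-23\right) = \left(\sqrt{10 + \left(5 + 0 - 0 - 0\right)} + \left(\frac{5}{8} + \frac{1}{8} \cdot 16\right)\right) 22 \left(-23\right) = \left(\sqrt{10 + \left(5 + 0 + 0 + 0\right)} + \left(\frac{5}{8} + 2\right)\right) 22 \left(-23\right) = \left(\sqrt{10 + 5} + \frac{21}{8}\right) 22 \left(-23\right) = \left(\sqrt{15} + \frac{21}{8}\right) 22 \left(-23\right) = \left(\frac{21}{8} + \sqrt{15}\right) 22 \left(-23\right) = \left(\frac{231}{4} + 22 \sqrt{15}\right) \left(-23\right) = - \frac{5313}{4} - 506 \sqrt{15}$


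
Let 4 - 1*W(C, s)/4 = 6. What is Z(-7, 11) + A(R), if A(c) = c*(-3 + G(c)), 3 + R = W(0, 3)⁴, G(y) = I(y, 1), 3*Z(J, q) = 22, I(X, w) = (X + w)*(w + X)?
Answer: 205806268429/3 ≈ 6.8602e+10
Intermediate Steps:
I(X, w) = (X + w)² (I(X, w) = (X + w)*(X + w) = (X + w)²)
Z(J, q) = 22/3 (Z(J, q) = (⅓)*22 = 22/3)
G(y) = (1 + y)² (G(y) = (y + 1)² = (1 + y)²)
W(C, s) = -8 (W(C, s) = 16 - 4*6 = 16 - 24 = -8)
R = 4093 (R = -3 + (-8)⁴ = -3 + 4096 = 4093)
A(c) = c*(-3 + (1 + c)²)
Z(-7, 11) + A(R) = 22/3 + 4093*(-3 + (1 + 4093)²) = 22/3 + 4093*(-3 + 4094²) = 22/3 + 4093*(-3 + 16760836) = 22/3 + 4093*16760833 = 22/3 + 68602089469 = 205806268429/3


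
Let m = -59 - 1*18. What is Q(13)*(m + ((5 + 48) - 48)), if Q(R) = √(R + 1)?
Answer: -72*√14 ≈ -269.40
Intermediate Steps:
Q(R) = √(1 + R)
m = -77 (m = -59 - 18 = -77)
Q(13)*(m + ((5 + 48) - 48)) = √(1 + 13)*(-77 + ((5 + 48) - 48)) = √14*(-77 + (53 - 48)) = √14*(-77 + 5) = √14*(-72) = -72*√14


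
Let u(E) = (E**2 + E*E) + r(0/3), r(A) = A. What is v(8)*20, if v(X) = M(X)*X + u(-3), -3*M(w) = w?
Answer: -200/3 ≈ -66.667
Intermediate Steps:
M(w) = -w/3
u(E) = 2*E**2 (u(E) = (E**2 + E*E) + 0/3 = (E**2 + E**2) + 0*(1/3) = 2*E**2 + 0 = 2*E**2)
v(X) = 18 - X**2/3 (v(X) = (-X/3)*X + 2*(-3)**2 = -X**2/3 + 2*9 = -X**2/3 + 18 = 18 - X**2/3)
v(8)*20 = (18 - 1/3*8**2)*20 = (18 - 1/3*64)*20 = (18 - 64/3)*20 = -10/3*20 = -200/3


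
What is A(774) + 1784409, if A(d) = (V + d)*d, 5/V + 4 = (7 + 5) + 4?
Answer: 4767615/2 ≈ 2.3838e+6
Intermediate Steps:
V = 5/12 (V = 5/(-4 + ((7 + 5) + 4)) = 5/(-4 + (12 + 4)) = 5/(-4 + 16) = 5/12 ≈ 0.41667)
A(d) = d*(5/12 + d) (A(d) = (5/12 + d)*d = d*(5/12 + d))
A(774) + 1784409 = (1/12)*774*(5 + 12*774) + 1784409 = (1/12)*774*(5 + 9288) + 1784409 = (1/12)*774*9293 + 1784409 = 1198797/2 + 1784409 = 4767615/2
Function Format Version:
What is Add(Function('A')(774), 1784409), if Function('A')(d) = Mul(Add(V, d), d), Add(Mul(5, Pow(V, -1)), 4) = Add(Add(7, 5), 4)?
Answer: Rational(4767615, 2) ≈ 2.3838e+6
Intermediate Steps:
V = Rational(5, 12) (V = Mul(5, Pow(Add(-4, Add(Add(7, 5), 4)), -1)) = Mul(5, Pow(Add(-4, Add(12, 4)), -1)) = Mul(5, Pow(Add(-4, 16), -1)) = Mul(5, Pow(12, -1)) = Mul(5, Rational(1, 12)) = Rational(5, 12) ≈ 0.41667)
Function('A')(d) = Mul(d, Add(Rational(5, 12), d)) (Function('A')(d) = Mul(Add(Rational(5, 12), d), d) = Mul(d, Add(Rational(5, 12), d)))
Add(Function('A')(774), 1784409) = Add(Mul(Rational(1, 12), 774, Add(5, Mul(12, 774))), 1784409) = Add(Mul(Rational(1, 12), 774, Add(5, 9288)), 1784409) = Add(Mul(Rational(1, 12), 774, 9293), 1784409) = Add(Rational(1198797, 2), 1784409) = Rational(4767615, 2)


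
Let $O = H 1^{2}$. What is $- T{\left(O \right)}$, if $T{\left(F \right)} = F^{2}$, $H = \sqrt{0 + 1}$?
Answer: $-1$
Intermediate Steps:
$H = 1$ ($H = \sqrt{1} = 1$)
$O = 1$ ($O = 1 \cdot 1^{2} = 1 \cdot 1 = 1$)
$- T{\left(O \right)} = - 1^{2} = \left(-1\right) 1 = -1$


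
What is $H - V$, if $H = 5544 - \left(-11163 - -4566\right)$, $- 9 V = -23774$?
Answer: $\frac{85495}{9} \approx 9499.4$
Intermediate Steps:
$V = \frac{23774}{9}$ ($V = \left(- \frac{1}{9}\right) \left(-23774\right) = \frac{23774}{9} \approx 2641.6$)
$H = 12141$ ($H = 5544 - \left(-11163 + 4566\right) = 5544 - -6597 = 5544 + 6597 = 12141$)
$H - V = 12141 - \frac{23774}{9} = \frac{85495}{9}$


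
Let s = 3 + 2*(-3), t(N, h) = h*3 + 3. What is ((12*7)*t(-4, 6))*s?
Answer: -5292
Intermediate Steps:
t(N, h) = 3 + 3*h (t(N, h) = 3*h + 3 = 3 + 3*h)
s = -3 (s = 3 - 6 = -3)
((12*7)*t(-4, 6))*s = ((12*7)*(3 + 3*6))*(-3) = (84*(3 + 18))*(-3) = (84*21)*(-3) = 1764*(-3) = -5292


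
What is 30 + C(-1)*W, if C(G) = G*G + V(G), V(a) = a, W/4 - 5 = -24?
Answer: 30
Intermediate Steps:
W = -76 (W = 20 + 4*(-24) = 20 - 96 = -76)
C(G) = G + G**2 (C(G) = G*G + G = G**2 + G = G + G**2)
30 + C(-1)*W = 30 - (1 - 1)*(-76) = 30 - 1*0*(-76) = 30 + 0*(-76) = 30 + 0 = 30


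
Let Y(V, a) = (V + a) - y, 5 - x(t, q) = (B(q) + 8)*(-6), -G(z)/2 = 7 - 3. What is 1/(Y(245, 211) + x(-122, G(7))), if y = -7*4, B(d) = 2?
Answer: 1/549 ≈ 0.0018215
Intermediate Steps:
G(z) = -8 (G(z) = -2*(7 - 3) = -2*4 = -8)
y = -28
x(t, q) = 65 (x(t, q) = 5 - (2 + 8)*(-6) = 5 - 10*(-6) = 5 - 1*(-60) = 5 + 60 = 65)
Y(V, a) = 28 + V + a (Y(V, a) = (V + a) - 1*(-28) = (V + a) + 28 = 28 + V + a)
1/(Y(245, 211) + x(-122, G(7))) = 1/((28 + 245 + 211) + 65) = 1/(484 + 65) = 1/549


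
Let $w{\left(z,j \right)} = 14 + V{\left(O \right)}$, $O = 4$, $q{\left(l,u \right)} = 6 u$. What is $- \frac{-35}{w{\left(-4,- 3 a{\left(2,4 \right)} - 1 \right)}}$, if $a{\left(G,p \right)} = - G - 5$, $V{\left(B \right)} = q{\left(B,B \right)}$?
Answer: $\frac{35}{38} \approx 0.92105$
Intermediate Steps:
$V{\left(B \right)} = 6 B$
$a{\left(G,p \right)} = -5 - G$
$w{\left(z,j \right)} = 38$ ($w{\left(z,j \right)} = 14 + 6 \cdot 4 = 14 + 24 = 38$)
$- \frac{-35}{w{\left(-4,- 3 a{\left(2,4 \right)} - 1 \right)}} = - \frac{-35}{38} = \left(-1\right) \left(- \frac{35}{38}\right) = \frac{35}{38}$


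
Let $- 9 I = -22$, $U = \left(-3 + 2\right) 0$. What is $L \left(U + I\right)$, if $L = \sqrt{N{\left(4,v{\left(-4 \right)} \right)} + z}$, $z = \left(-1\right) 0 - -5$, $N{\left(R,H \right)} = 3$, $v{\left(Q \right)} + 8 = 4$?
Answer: $\frac{44 \sqrt{2}}{9} \approx 6.9139$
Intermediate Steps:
$v{\left(Q \right)} = -4$ ($v{\left(Q \right)} = -8 + 4 = -4$)
$z = 5$ ($z = 0 + 5 = 5$)
$U = 0$ ($U = \left(-1\right) 0 = 0$)
$I = \frac{22}{9}$ ($I = \left(- \frac{1}{9}\right) \left(-22\right) = \frac{22}{9} \approx 2.4444$)
$L = 2 \sqrt{2}$ ($L = \sqrt{3 + 5} = \sqrt{8} = 2 \sqrt{2} \approx 2.8284$)
$L \left(U + I\right) = 2 \sqrt{2} \left(0 + \frac{22}{9}\right) = 2 \sqrt{2} \cdot \frac{22}{9} = \frac{44 \sqrt{2}}{9}$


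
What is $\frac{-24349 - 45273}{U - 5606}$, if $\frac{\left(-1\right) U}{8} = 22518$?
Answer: $\frac{34811}{92875} \approx 0.37482$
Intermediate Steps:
$U = -180144$ ($U = \left(-8\right) 22518 = -180144$)
$\frac{-24349 - 45273}{U - 5606} = \frac{-24349 - 45273}{-180144 - 5606} = - \frac{69622}{-185750} = \left(-69622\right) \left(- \frac{1}{185750}\right) = \frac{34811}{92875}$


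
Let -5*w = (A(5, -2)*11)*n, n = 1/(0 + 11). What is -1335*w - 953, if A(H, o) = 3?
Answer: -152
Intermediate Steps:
n = 1/11 ≈ 0.090909
w = -⅗ (w = -3*11/(5*11) = -33/(5*11) = -⅕*3 = -⅗ ≈ -0.60000)
-1335*w - 953 = -1335*(-⅗) - 953 = 801 - 953 = -152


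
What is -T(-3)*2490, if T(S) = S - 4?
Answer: 17430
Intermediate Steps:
T(S) = -4 + S
-T(-3)*2490 = -(-4 - 3)*2490 = -1*(-7)*2490 = 7*2490 = 17430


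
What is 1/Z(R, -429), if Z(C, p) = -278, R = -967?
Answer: -1/278 ≈ -0.0035971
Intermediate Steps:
1/Z(R, -429) = 1/(-278) = -1/278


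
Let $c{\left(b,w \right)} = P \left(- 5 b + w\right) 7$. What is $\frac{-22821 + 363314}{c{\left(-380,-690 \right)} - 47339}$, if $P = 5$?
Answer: $- \frac{340493}{4989} \approx -68.249$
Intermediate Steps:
$c{\left(b,w \right)} = - 175 b + 35 w$ ($c{\left(b,w \right)} = 5 \left(- 5 b + w\right) 7 = 5 \left(w - 5 b\right) 7 = \left(- 25 b + 5 w\right) 7 = - 175 b + 35 w$)
$\frac{-22821 + 363314}{c{\left(-380,-690 \right)} - 47339} = \frac{-22821 + 363314}{\left(\left(-175\right) \left(-380\right) + 35 \left(-690\right)\right) - 47339} = \frac{340493}{\left(66500 - 24150\right) - 47339} = \frac{340493}{42350 - 47339} = \frac{340493}{-4989} = 340493 \left(- \frac{1}{4989}\right) = - \frac{340493}{4989}$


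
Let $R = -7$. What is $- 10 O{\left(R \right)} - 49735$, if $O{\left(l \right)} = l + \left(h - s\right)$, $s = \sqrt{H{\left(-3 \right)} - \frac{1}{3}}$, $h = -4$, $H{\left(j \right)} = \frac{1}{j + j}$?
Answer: $-49625 + 5 i \sqrt{2} \approx -49625.0 + 7.0711 i$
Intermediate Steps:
$H{\left(j \right)} = \frac{1}{2 j}$
$s = \frac{i \sqrt{2}}{2}$ ($s = \sqrt{\frac{1}{2 \left(-3\right)} - \frac{1}{3}} = \sqrt{\frac{1}{2} \left(- \frac{1}{3}\right) - \frac{1}{3}} = \sqrt{- \frac{1}{6} - \frac{1}{3}} = \sqrt{- \frac{1}{2}} = \frac{i \sqrt{2}}{2} \approx 0.70711 i$)
$O{\left(l \right)} = -4 + l - \frac{i \sqrt{2}}{2}$ ($O{\left(l \right)} = l - \left(4 + \frac{i \sqrt{2}}{2}\right) = -4 + l - \frac{i \sqrt{2}}{2}$)
$- 10 O{\left(R \right)} - 49735 = - 10 \left(-4 - 7 - \frac{i \sqrt{2}}{2}\right) - 49735 = - 10 \left(-11 - \frac{i \sqrt{2}}{2}\right) - 49735 = \left(110 + 5 i \sqrt{2}\right) - 49735 = -49625 + 5 i \sqrt{2}$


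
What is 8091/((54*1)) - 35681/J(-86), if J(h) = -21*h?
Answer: 39153/301 ≈ 130.08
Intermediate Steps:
8091/((54*1)) - 35681/J(-86) = 8091/((54*1)) - 35681/((-21*(-86))) = 8091/54 - 35681/1806 = 8091*(1/54) - 35681*1/1806 = 899/6 - 35681/1806 = 39153/301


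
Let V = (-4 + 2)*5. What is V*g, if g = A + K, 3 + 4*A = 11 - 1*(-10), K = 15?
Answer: -195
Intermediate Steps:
A = 9/2 (A = -3/4 + (11 - 1*(-10))/4 = -3/4 + (11 + 10)/4 = -3/4 + (1/4)*21 = -3/4 + 21/4 = 9/2 ≈ 4.5000)
V = -10 (V = -2*5 = -10)
g = 39/2 (g = 9/2 + 15 = 39/2 ≈ 19.500)
V*g = -10*39/2 = -195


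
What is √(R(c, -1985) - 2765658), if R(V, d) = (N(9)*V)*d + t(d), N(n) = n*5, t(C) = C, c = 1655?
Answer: I*√150600518 ≈ 12272.0*I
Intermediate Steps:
N(n) = 5*n
R(V, d) = d + 45*V*d (R(V, d) = ((5*9)*V)*d + d = (45*V)*d + d = 45*V*d + d = d + 45*V*d)
√(R(c, -1985) - 2765658) = √(-1985*(1 + 45*1655) - 2765658) = √(-1985*(1 + 74475) - 2765658) = √(-1985*74476 - 2765658) = √(-147834860 - 2765658) = √(-150600518) = I*√150600518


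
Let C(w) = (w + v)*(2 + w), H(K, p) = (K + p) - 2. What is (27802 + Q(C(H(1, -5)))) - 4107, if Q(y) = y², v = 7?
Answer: 23711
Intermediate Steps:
H(K, p) = -2 + K + p
C(w) = (2 + w)*(7 + w) (C(w) = (w + 7)*(2 + w) = (7 + w)*(2 + w) = (2 + w)*(7 + w))
(27802 + Q(C(H(1, -5)))) - 4107 = (27802 + (14 + (-2 + 1 - 5)² + 9*(-2 + 1 - 5))²) - 4107 = (27802 + (14 + (-6)² + 9*(-6))²) - 4107 = (27802 + (14 + 36 - 54)²) - 4107 = (27802 + (-4)²) - 4107 = (27802 + 16) - 4107 = 27818 - 4107 = 23711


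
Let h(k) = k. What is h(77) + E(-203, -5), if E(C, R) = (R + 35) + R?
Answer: 102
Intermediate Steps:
E(C, R) = 35 + 2*R (E(C, R) = (35 + R) + R = 35 + 2*R)
h(77) + E(-203, -5) = 77 + (35 + 2*(-5)) = 77 + (35 - 10) = 77 + 25 = 102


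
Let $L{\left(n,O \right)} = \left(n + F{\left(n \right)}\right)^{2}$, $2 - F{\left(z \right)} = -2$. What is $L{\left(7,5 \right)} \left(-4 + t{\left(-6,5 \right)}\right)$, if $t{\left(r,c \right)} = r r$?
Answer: $3872$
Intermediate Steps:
$F{\left(z \right)} = 4$ ($F{\left(z \right)} = 2 - -2 = 2 + 2 = 4$)
$L{\left(n,O \right)} = \left(4 + n\right)^{2}$ ($L{\left(n,O \right)} = \left(n + 4\right)^{2} = \left(4 + n\right)^{2}$)
$t{\left(r,c \right)} = r^{2}$
$L{\left(7,5 \right)} \left(-4 + t{\left(-6,5 \right)}\right) = \left(4 + 7\right)^{2} \left(-4 + \left(-6\right)^{2}\right) = 11^{2} \left(-4 + 36\right) = 121 \cdot 32 = 3872$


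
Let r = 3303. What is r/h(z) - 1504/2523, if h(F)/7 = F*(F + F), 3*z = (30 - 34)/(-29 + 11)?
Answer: 6075014677/141288 ≈ 42997.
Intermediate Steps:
z = 2/27 (z = ((30 - 34)/(-29 + 11))/3 = (-4/(-18))/3 = (-4*(-1/18))/3 = (⅓)*(2/9) = 2/27 ≈ 0.074074)
h(F) = 14*F² (h(F) = 7*(F*(F + F)) = 7*(F*(2*F)) = 7*(2*F²) = 14*F²)
r/h(z) - 1504/2523 = 3303/((14*(2/27)²)) - 1504/2523 = 3303/((14*(4/729))) - 1504*1/2523 = 3303/(56/729) - 1504/2523 = 3303*(729/56) - 1504/2523 = 2407887/56 - 1504/2523 = 6075014677/141288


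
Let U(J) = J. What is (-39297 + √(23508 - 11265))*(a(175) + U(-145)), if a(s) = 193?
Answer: -1886256 + 48*√12243 ≈ -1.8809e+6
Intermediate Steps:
(-39297 + √(23508 - 11265))*(a(175) + U(-145)) = (-39297 + √(23508 - 11265))*(193 - 145) = (-39297 + √12243)*48 = -1886256 + 48*√12243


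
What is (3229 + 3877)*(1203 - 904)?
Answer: 2124694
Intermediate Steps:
(3229 + 3877)*(1203 - 904) = 7106*299 = 2124694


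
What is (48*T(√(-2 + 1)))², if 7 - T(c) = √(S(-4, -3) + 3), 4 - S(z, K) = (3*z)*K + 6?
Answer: 32256 - 32256*I*√35 ≈ 32256.0 - 1.9083e+5*I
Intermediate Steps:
S(z, K) = -2 - 3*K*z (S(z, K) = 4 - ((3*z)*K + 6) = 4 - (3*K*z + 6) = 4 - (6 + 3*K*z) = 4 + (-6 - 3*K*z) = -2 - 3*K*z)
T(c) = 7 - I*√35 (T(c) = 7 - √((-2 - 3*(-3)*(-4)) + 3) = 7 - √((-2 - 36) + 3) = 7 - √(-38 + 3) = 7 - √(-35) = 7 - I*√35)
(48*T(√(-2 + 1)))² = (48*(7 - I*√35))² = (336 - 48*I*√35)²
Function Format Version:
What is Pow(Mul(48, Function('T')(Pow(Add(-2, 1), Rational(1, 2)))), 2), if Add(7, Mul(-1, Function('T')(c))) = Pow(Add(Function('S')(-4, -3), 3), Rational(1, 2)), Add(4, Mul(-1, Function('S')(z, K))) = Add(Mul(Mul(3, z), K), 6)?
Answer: Add(32256, Mul(-32256, I, Pow(35, Rational(1, 2)))) ≈ Add(32256., Mul(-1.9083e+5, I))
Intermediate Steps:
Function('S')(z, K) = Add(-2, Mul(-3, K, z)) (Function('S')(z, K) = Add(4, Mul(-1, Add(Mul(Mul(3, z), K), 6))) = Add(4, Mul(-1, Add(Mul(3, K, z), 6))) = Add(4, Mul(-1, Add(6, Mul(3, K, z)))) = Add(4, Add(-6, Mul(-3, K, z))) = Add(-2, Mul(-3, K, z)))
Function('T')(c) = Add(7, Mul(-1, I, Pow(35, Rational(1, 2)))) (Function('T')(c) = Add(7, Mul(-1, Pow(Add(Add(-2, Mul(-3, -3, -4)), 3), Rational(1, 2)))) = Add(7, Mul(-1, Pow(Add(Add(-2, -36), 3), Rational(1, 2)))) = Add(7, Mul(-1, Pow(Add(-38, 3), Rational(1, 2)))) = Add(7, Mul(-1, Pow(-35, Rational(1, 2)))) = Add(7, Mul(-1, Mul(I, Pow(35, Rational(1, 2))))) = Add(7, Mul(-1, I, Pow(35, Rational(1, 2)))))
Pow(Mul(48, Function('T')(Pow(Add(-2, 1), Rational(1, 2)))), 2) = Pow(Mul(48, Add(7, Mul(-1, I, Pow(35, Rational(1, 2))))), 2) = Pow(Add(336, Mul(-48, I, Pow(35, Rational(1, 2)))), 2)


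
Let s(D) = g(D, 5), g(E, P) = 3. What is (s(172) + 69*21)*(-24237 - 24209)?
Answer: -70343592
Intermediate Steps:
s(D) = 3
(s(172) + 69*21)*(-24237 - 24209) = (3 + 69*21)*(-24237 - 24209) = (3 + 1449)*(-48446) = 1452*(-48446) = -70343592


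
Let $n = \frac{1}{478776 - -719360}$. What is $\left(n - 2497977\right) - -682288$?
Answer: $- \frac{2175442355703}{1198136} \approx -1.8157 \cdot 10^{6}$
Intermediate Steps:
$n = \frac{1}{1198136}$ ($n = \frac{1}{478776 + 719360} = \frac{1}{1198136} \approx 8.3463 \cdot 10^{-7}$)
$\left(n - 2497977\right) - -682288 = \left(\frac{1}{1198136} - 2497977\right) - -682288 = - \frac{2992916170871}{1198136} + 682288 = - \frac{2175442355703}{1198136}$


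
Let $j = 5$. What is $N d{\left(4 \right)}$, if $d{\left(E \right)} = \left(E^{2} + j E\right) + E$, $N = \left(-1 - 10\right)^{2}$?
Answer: $4840$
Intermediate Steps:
$N = 121$ ($N = \left(-11\right)^{2} = 121$)
$d{\left(E \right)} = E^{2} + 6 E$ ($d{\left(E \right)} = \left(E^{2} + 5 E\right) + E = E^{2} + 6 E$)
$N d{\left(4 \right)} = 121 \cdot 4 \left(6 + 4\right) = 121 \cdot 4 \cdot 10 = 121 \cdot 40 = 4840$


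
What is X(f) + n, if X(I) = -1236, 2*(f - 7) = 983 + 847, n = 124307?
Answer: 123071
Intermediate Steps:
f = 922 (f = 7 + (983 + 847)/2 = 7 + (½)*1830 = 7 + 915 = 922)
X(f) + n = -1236 + 124307 = 123071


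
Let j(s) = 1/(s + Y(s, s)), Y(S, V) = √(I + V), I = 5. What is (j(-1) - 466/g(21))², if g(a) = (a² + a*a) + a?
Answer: 190969/815409 ≈ 0.23420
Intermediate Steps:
g(a) = a + 2*a² (g(a) = (a² + a²) + a = 2*a² + a = a + 2*a²)
Y(S, V) = √(5 + V)
j(s) = 1/(s + √(5 + s))
(j(-1) - 466/g(21))² = (1/(-1 + √(5 - 1)) - 466*1/(21*(1 + 2*21)))² = (1/(-1 + √4) - 466*1/(21*(1 + 42)))² = (1/(-1 + 2) - 466/(21*43))² = (1/1 - 466/903)² = (1 - 466*1/903)² = (1 - 466/903)² = (437/903)² = 190969/815409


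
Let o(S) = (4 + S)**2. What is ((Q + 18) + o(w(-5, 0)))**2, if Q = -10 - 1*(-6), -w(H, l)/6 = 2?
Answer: 6084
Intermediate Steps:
w(H, l) = -12 (w(H, l) = -6*2 = -12)
Q = -4 (Q = -10 + 6 = -4)
((Q + 18) + o(w(-5, 0)))**2 = ((-4 + 18) + (4 - 12)**2)**2 = (14 + (-8)**2)**2 = (14 + 64)**2 = 78**2 = 6084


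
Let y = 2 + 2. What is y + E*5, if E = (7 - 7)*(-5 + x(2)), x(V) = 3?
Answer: 4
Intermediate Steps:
y = 4
E = 0 (E = (7 - 7)*(-5 + 3) = 0*(-2) = 0)
y + E*5 = 4 + 0*5 = 4 + 0 = 4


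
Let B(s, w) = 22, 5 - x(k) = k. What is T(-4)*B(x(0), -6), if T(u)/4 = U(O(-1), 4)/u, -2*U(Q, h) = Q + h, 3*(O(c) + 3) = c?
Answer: 22/3 ≈ 7.3333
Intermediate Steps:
O(c) = -3 + c/3
U(Q, h) = -Q/2 - h/2 (U(Q, h) = -(Q + h)/2 = -Q/2 - h/2)
x(k) = 5 - k
T(u) = -4/(3*u) (T(u) = 4*((-(-3 + (⅓)*(-1))/2 - ½*4)/u) = 4*((-(-3 - ⅓)/2 - 2)/u) = 4*((-½*(-10/3) - 2)/u) = 4*((5/3 - 2)/u) = 4*(-1/(3*u)) = -4/(3*u))
T(-4)*B(x(0), -6) = -4/3/(-4)*22 = -4/3*(-¼)*22 = (⅓)*22 = 22/3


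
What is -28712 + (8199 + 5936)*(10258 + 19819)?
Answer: 425109683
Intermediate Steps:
-28712 + (8199 + 5936)*(10258 + 19819) = -28712 + 14135*30077 = -28712 + 425138395 = 425109683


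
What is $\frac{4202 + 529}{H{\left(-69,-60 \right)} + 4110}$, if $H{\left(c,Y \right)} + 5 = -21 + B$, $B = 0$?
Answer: $\frac{4731}{4084} \approx 1.1584$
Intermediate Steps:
$H{\left(c,Y \right)} = -26$ ($H{\left(c,Y \right)} = -5 + \left(-21 + 0\right) = -5 - 21 = -26$)
$\frac{4202 + 529}{H{\left(-69,-60 \right)} + 4110} = \frac{4202 + 529}{-26 + 4110} = \frac{4731}{4084}$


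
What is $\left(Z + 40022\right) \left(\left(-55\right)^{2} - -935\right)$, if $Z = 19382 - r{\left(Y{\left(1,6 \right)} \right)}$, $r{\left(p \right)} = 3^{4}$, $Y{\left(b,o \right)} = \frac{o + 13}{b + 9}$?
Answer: $234919080$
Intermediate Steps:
$Y{\left(b,o \right)} = \frac{13 + o}{9 + b}$
$r{\left(p \right)} = 81$
$Z = 19301$ ($Z = 19382 - 81 = 19301$)
$\left(Z + 40022\right) \left(\left(-55\right)^{2} - -935\right) = \left(19301 + 40022\right) \left(\left(-55\right)^{2} - -935\right) = 59323 \left(3025 + 935\right) = 59323 \cdot 3960 = 234919080$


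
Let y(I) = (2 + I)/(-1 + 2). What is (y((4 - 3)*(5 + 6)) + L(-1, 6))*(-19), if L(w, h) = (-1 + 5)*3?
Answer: -475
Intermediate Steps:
y(I) = 2 + I (y(I) = (2 + I)/1 = (2 + I)*1 = 2 + I)
L(w, h) = 12 (L(w, h) = 4*3 = 12)
(y((4 - 3)*(5 + 6)) + L(-1, 6))*(-19) = ((2 + (4 - 3)*(5 + 6)) + 12)*(-19) = ((2 + 1*11) + 12)*(-19) = ((2 + 11) + 12)*(-19) = (13 + 12)*(-19) = 25*(-19) = -475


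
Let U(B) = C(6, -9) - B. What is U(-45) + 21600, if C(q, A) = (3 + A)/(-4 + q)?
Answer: 21642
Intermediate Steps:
C(q, A) = (3 + A)/(-4 + q)
U(B) = -3 - B (U(B) = (3 - 9)/(-4 + 6) - B = -6/2 - B = (½)*(-6) - B = -3 - B)
U(-45) + 21600 = (-3 - 1*(-45)) + 21600 = (-3 + 45) + 21600 = 42 + 21600 = 21642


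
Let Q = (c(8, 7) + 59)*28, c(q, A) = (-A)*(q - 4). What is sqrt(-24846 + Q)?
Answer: I*sqrt(23978) ≈ 154.85*I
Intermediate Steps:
c(q, A) = -A*(-4 + q) (c(q, A) = (-A)*(-4 + q) = -A*(-4 + q))
Q = 868 (Q = (7*(4 - 1*8) + 59)*28 = (7*(4 - 8) + 59)*28 = (7*(-4) + 59)*28 = (-28 + 59)*28 = 31*28 = 868)
sqrt(-24846 + Q) = sqrt(-24846 + 868) = sqrt(-23978) = I*sqrt(23978)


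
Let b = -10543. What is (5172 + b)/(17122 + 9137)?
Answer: -5371/26259 ≈ -0.20454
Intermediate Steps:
(5172 + b)/(17122 + 9137) = (5172 - 10543)/(17122 + 9137) = -5371/26259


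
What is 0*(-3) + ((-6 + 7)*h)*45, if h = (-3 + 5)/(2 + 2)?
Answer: 45/2 ≈ 22.500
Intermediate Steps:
h = ½ (h = 2/4 = 2*(¼) = ½ ≈ 0.50000)
0*(-3) + ((-6 + 7)*h)*45 = 0*(-3) + ((-6 + 7)*(½))*45 = 0 + (1*(½))*45 = 0 + (½)*45 = 0 + 45/2 = 45/2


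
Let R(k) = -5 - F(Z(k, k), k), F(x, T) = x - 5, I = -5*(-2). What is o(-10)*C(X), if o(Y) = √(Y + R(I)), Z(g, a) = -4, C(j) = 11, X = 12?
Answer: 11*I*√6 ≈ 26.944*I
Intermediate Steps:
I = 10
F(x, T) = -5 + x
R(k) = 4 (R(k) = -5 - (-5 - 4) = -5 - 1*(-9) = -5 + 9 = 4)
o(Y) = √(4 + Y) (o(Y) = √(Y + 4) = √(4 + Y))
o(-10)*C(X) = √(4 - 10)*11 = √(-6)*11 = (I*√6)*11 = 11*I*√6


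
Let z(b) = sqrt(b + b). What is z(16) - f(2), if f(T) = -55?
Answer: 55 + 4*sqrt(2) ≈ 60.657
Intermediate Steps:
z(b) = sqrt(2)*sqrt(b) (z(b) = sqrt(2*b) = sqrt(2)*sqrt(b))
z(16) - f(2) = sqrt(2)*sqrt(16) - 1*(-55) = sqrt(2)*4 + 55 = 4*sqrt(2) + 55 = 55 + 4*sqrt(2)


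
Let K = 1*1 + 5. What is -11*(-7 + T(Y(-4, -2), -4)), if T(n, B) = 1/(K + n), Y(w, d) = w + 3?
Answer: 374/5 ≈ 74.800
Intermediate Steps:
K = 6 (K = 1 + 5 = 6)
Y(w, d) = 3 + w
T(n, B) = 1/(6 + n)
-11*(-7 + T(Y(-4, -2), -4)) = -11*(-7 + 1/(6 + (3 - 4))) = -11*(-7 + 1/(6 - 1)) = -11*(-7 + 1/5) = -11*(-7 + ⅕) = -11*(-34/5) = 374/5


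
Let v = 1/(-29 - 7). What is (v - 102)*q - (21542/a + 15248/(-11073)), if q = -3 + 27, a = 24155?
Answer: -218270322152/89156105 ≈ -2448.2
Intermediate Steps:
v = -1/36 (v = 1/(-36) = -1/36 ≈ -0.027778)
q = 24
(v - 102)*q - (21542/a + 15248/(-11073)) = (-1/36 - 102)*24 - (21542/24155 + 15248/(-11073)) = -3673/36*24 - (21542*(1/24155) + 15248*(-1/11073)) = -7346/3 - (21542/24155 - 15248/11073) = -7346/3 - 1*(-129780874/267468315) = -7346/3 + 129780874/267468315 = -218270322152/89156105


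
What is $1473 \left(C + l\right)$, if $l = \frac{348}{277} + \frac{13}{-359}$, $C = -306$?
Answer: $- \frac{44644018371}{99443} \approx -4.4894 \cdot 10^{5}$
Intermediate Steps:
$l = \frac{121331}{99443}$ ($l = 348 \cdot \frac{1}{277} + 13 \left(- \frac{1}{359}\right) = \frac{348}{277} - \frac{13}{359} = \frac{121331}{99443} \approx 1.2201$)
$1473 \left(C + l\right) = 1473 \left(-306 + \frac{121331}{99443}\right) = 1473 \left(- \frac{30308227}{99443}\right) = - \frac{44644018371}{99443}$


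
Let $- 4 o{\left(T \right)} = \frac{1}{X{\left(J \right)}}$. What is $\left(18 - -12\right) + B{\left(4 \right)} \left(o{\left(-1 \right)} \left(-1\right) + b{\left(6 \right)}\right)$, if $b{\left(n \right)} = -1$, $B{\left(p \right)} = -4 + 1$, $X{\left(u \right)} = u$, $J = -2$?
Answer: $\frac{267}{8} \approx 33.375$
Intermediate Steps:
$B{\left(p \right)} = -3$
$o{\left(T \right)} = \frac{1}{8}$ ($o{\left(T \right)} = - \frac{1}{4 \left(-2\right)} = \left(- \frac{1}{4}\right) \left(- \frac{1}{2}\right) = \frac{1}{8}$)
$\left(18 - -12\right) + B{\left(4 \right)} \left(o{\left(-1 \right)} \left(-1\right) + b{\left(6 \right)}\right) = \left(18 - -12\right) - 3 \left(\frac{1}{8} \left(-1\right) - 1\right) = \left(18 + 12\right) - 3 \left(- \frac{1}{8} - 1\right) = 30 - - \frac{27}{8} = 30 + \frac{27}{8} = \frac{267}{8}$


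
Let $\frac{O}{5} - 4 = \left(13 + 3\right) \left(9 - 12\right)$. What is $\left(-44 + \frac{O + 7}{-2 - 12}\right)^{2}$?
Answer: $\frac{162409}{196} \approx 828.62$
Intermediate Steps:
$O = -220$ ($O = 20 + 5 \left(13 + 3\right) \left(9 - 12\right) = 20 + 5 \cdot 16 \left(-3\right) = 20 + 5 \left(-48\right) = 20 - 240 = -220$)
$\left(-44 + \frac{O + 7}{-2 - 12}\right)^{2} = \left(-44 + \frac{-220 + 7}{-2 - 12}\right)^{2} = \left(-44 - \frac{213}{-14}\right)^{2} = \left(-44 - - \frac{213}{14}\right)^{2} = \left(-44 + \frac{213}{14}\right)^{2} = \left(- \frac{403}{14}\right)^{2} = \frac{162409}{196}$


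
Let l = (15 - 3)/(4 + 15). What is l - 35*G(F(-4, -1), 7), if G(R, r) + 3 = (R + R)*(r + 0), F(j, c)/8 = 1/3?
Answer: -68459/57 ≈ -1201.0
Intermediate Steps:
F(j, c) = 8/3 (F(j, c) = 8*(1/3) = 8*(1*(⅓)) = 8*(⅓) = 8/3)
G(R, r) = -3 + 2*R*r (G(R, r) = -3 + (R + R)*(r + 0) = -3 + (2*R)*r = -3 + 2*R*r)
l = 12/19 ≈ 0.63158
l - 35*G(F(-4, -1), 7) = 12/19 - 35*(-3 + 2*(8/3)*7) = 12/19 - 35*(-3 + 112/3) = 12/19 - 35*103/3 = 12/19 - 3605/3 = -68459/57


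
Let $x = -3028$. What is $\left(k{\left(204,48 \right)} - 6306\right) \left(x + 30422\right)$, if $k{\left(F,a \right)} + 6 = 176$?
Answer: $-168089584$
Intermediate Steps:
$k{\left(F,a \right)} = 170$ ($k{\left(F,a \right)} = -6 + 176 = 170$)
$\left(k{\left(204,48 \right)} - 6306\right) \left(x + 30422\right) = \left(170 - 6306\right) \left(-3028 + 30422\right) = \left(-6136\right) 27394 = -168089584$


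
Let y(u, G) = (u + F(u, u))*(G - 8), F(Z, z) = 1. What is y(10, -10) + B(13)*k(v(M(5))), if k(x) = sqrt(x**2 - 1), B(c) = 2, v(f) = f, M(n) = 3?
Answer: -198 + 4*sqrt(2) ≈ -192.34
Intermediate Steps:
y(u, G) = (1 + u)*(-8 + G) (y(u, G) = (u + 1)*(G - 8) = (1 + u)*(-8 + G))
k(x) = sqrt(-1 + x**2)
y(10, -10) + B(13)*k(v(M(5))) = (-8 - 10 - 8*10 - 10*10) + 2*sqrt(-1 + 3**2) = (-8 - 10 - 80 - 100) + 2*sqrt(-1 + 9) = -198 + 2*sqrt(8) = -198 + 2*(2*sqrt(2)) = -198 + 4*sqrt(2)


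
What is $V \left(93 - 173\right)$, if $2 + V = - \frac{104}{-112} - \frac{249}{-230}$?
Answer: $- \frac{144}{161} \approx -0.89441$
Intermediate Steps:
$V = \frac{9}{805}$ ($V = -2 - \left(- \frac{249}{230} - \frac{13}{14}\right) = -2 - - \frac{1619}{805} = -2 + \left(\frac{13}{14} + \frac{249}{230}\right) = -2 + \frac{1619}{805} = \frac{9}{805} \approx 0.01118$)
$V \left(93 - 173\right) = \frac{9 \left(93 - 173\right)}{805} = \frac{9}{805} \left(-80\right) = - \frac{144}{161}$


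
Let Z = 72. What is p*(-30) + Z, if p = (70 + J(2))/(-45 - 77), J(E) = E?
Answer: 5472/61 ≈ 89.705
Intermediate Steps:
p = -36/61 (p = (70 + 2)/(-45 - 77) = 72/(-122) = 72*(-1/122) = -36/61 ≈ -0.59016)
p*(-30) + Z = -36/61*(-30) + 72 = 1080/61 + 72 = 5472/61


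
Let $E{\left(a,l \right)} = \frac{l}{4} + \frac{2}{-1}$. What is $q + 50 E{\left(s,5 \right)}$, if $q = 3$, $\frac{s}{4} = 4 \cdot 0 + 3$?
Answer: $- \frac{69}{2} \approx -34.5$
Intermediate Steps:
$s = 12$ ($s = 4 \left(4 \cdot 0 + 3\right) = 4 \left(0 + 3\right) = 4 \cdot 3 = 12$)
$E{\left(a,l \right)} = -2 + \frac{l}{4}$ ($E{\left(a,l \right)} = l \frac{1}{4} + 2 \left(-1\right) = \frac{l}{4} - 2 = -2 + \frac{l}{4}$)
$q + 50 E{\left(s,5 \right)} = 3 + 50 \left(-2 + \frac{1}{4} \cdot 5\right) = 3 + 50 \left(-2 + \frac{5}{4}\right) = 3 + 50 \left(- \frac{3}{4}\right) = 3 - \frac{75}{2} = - \frac{69}{2}$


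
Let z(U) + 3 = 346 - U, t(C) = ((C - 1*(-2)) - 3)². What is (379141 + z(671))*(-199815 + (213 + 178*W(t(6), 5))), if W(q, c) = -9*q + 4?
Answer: -90513578220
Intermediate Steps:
t(C) = (-1 + C)² (t(C) = ((C + 2) - 3)² = ((2 + C) - 3)² = (-1 + C)²)
W(q, c) = 4 - 9*q
z(U) = 343 - U (z(U) = -3 + (346 - U) = 343 - U)
(379141 + z(671))*(-199815 + (213 + 178*W(t(6), 5))) = (379141 + (343 - 1*671))*(-199815 + (213 + 178*(4 - 9*(-1 + 6)²))) = (379141 + (343 - 671))*(-199815 + (213 + 178*(4 - 9*5²))) = (379141 - 328)*(-199815 + (213 + 178*(4 - 9*25))) = 378813*(-199815 + (213 + 178*(4 - 225))) = 378813*(-199815 + (213 + 178*(-221))) = 378813*(-199815 + (213 - 39338)) = 378813*(-199815 - 39125) = 378813*(-238940) = -90513578220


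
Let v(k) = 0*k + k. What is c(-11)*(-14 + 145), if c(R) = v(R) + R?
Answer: -2882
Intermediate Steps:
v(k) = k (v(k) = 0 + k = k)
c(R) = 2*R (c(R) = R + R = 2*R)
c(-11)*(-14 + 145) = (2*(-11))*(-14 + 145) = -22*131 = -2882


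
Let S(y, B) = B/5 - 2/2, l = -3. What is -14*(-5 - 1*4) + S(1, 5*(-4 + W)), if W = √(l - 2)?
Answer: 121 + I*√5 ≈ 121.0 + 2.2361*I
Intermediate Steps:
W = I*√5 (W = √(-3 - 2) = √(-5) = I*√5 ≈ 2.2361*I)
S(y, B) = -1 + B/5 (S(y, B) = B*(⅕) - 2*½ = B/5 - 1 = -1 + B/5)
-14*(-5 - 1*4) + S(1, 5*(-4 + W)) = -14*(-5 - 1*4) + (-1 + (5*(-4 + I*√5))/5) = -14*(-5 - 4) + (-1 + (-20 + 5*I*√5)/5) = -14*(-9) + (-1 + (-4 + I*√5)) = 126 + (-5 + I*√5) = 121 + I*√5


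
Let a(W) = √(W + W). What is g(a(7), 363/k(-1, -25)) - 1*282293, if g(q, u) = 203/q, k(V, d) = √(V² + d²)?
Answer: -282293 + 29*√14/2 ≈ -2.8224e+5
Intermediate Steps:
a(W) = √2*√W (a(W) = √(2*W) = √2*√W)
g(a(7), 363/k(-1, -25)) - 1*282293 = 203/((√2*√7)) - 1*282293 = 203/(√14) - 282293 = 203*(√14/14) - 282293 = 29*√14/2 - 282293 = -282293 + 29*√14/2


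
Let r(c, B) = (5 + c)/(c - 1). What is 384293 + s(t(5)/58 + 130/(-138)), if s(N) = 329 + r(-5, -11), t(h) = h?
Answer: 384622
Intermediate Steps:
r(c, B) = (5 + c)/(-1 + c)
s(N) = 329 (s(N) = 329 + (5 - 5)/(-1 - 5) = 329 + 0/(-6) = 329 - ⅙*0 = 329 + 0 = 329)
384293 + s(t(5)/58 + 130/(-138)) = 384293 + 329 = 384622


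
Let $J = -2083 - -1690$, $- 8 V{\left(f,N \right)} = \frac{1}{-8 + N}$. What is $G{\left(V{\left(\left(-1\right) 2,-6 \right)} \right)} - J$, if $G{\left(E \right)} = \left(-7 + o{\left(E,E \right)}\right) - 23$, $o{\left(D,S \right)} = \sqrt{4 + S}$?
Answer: $363 + \frac{\sqrt{3143}}{28} \approx 365.0$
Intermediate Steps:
$V{\left(f,N \right)} = - \frac{1}{8 \left(-8 + N\right)}$
$J = -393$ ($J = -2083 + 1690 = -393$)
$G{\left(E \right)} = -30 + \sqrt{4 + E}$ ($G{\left(E \right)} = \left(-7 + \sqrt{4 + E}\right) - 23 = -30 + \sqrt{4 + E}$)
$G{\left(V{\left(\left(-1\right) 2,-6 \right)} \right)} - J = \left(-30 + \sqrt{4 - \frac{1}{-64 + 8 \left(-6\right)}}\right) - -393 = \left(-30 + \sqrt{4 - \frac{1}{-64 - 48}}\right) + 393 = \left(-30 + \sqrt{4 - \frac{1}{-112}}\right) + 393 = \left(-30 + \sqrt{4 - - \frac{1}{112}}\right) + 393 = \left(-30 + \sqrt{4 + \frac{1}{112}}\right) + 393 = \left(-30 + \sqrt{\frac{449}{112}}\right) + 393 = \left(-30 + \frac{\sqrt{3143}}{28}\right) + 393 = 363 + \frac{\sqrt{3143}}{28}$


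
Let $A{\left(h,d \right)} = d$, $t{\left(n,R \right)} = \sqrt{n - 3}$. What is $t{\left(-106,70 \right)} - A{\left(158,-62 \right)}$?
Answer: $62 + i \sqrt{109} \approx 62.0 + 10.44 i$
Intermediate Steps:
$t{\left(n,R \right)} = \sqrt{-3 + n}$
$t{\left(-106,70 \right)} - A{\left(158,-62 \right)} = \sqrt{-3 - 106} - -62 = \sqrt{-109} + 62 = i \sqrt{109} + 62 = 62 + i \sqrt{109}$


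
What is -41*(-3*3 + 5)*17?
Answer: 2788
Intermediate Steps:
-41*(-3*3 + 5)*17 = -41*(-9 + 5)*17 = -41*(-4)*17 = 164*17 = 2788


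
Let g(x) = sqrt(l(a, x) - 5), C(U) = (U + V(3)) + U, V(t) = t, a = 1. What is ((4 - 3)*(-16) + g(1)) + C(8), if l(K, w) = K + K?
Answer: 3 + I*sqrt(3) ≈ 3.0 + 1.732*I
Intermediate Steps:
C(U) = 3 + 2*U (C(U) = (U + 3) + U = (3 + U) + U = 3 + 2*U)
l(K, w) = 2*K
g(x) = I*sqrt(3) (g(x) = sqrt(2*1 - 5) = sqrt(2 - 5) = sqrt(-3) = I*sqrt(3))
((4 - 3)*(-16) + g(1)) + C(8) = ((4 - 3)*(-16) + I*sqrt(3)) + (3 + 2*8) = (1*(-16) + I*sqrt(3)) + (3 + 16) = (-16 + I*sqrt(3)) + 19 = 3 + I*sqrt(3)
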